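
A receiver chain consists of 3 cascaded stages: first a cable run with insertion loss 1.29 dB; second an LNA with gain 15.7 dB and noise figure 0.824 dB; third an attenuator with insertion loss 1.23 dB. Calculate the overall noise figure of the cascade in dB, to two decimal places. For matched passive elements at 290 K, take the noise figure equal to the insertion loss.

2.15 dB

Convert to linear (a loss of L dB is a gain of −L dB): F_i = 10^(NF_i/10), G_i = 10^(G_i,dB/10)
  Stage 1: F_1 = 10^(1.29/10) = 1.346, G_1 = 10^(−1.29/10) = 0.7430
  Stage 2: F_2 = 10^(0.824/10) = 1.209, G_2 = 10^(15.7/10) = 37.15
  Stage 3: F_3 = 10^(1.23/10) = 1.327, G_3 = 10^(−1.23/10) = 0.7534
Friis cascade:
  F = 1.346 + (1.209 − 1)/0.7430 + (1.327 − 1)/27.61 = 1.639
NF = 10 log₁₀(1.639) = 2.15 dB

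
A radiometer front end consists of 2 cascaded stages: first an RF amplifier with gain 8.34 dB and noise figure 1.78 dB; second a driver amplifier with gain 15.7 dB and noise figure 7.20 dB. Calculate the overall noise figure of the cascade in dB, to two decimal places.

Convert to linear (a loss of L dB is a gain of −L dB): F_i = 10^(NF_i/10), G_i = 10^(G_i,dB/10)
  Stage 1: F_1 = 10^(1.78/10) = 1.507, G_1 = 10^(8.34/10) = 6.823
  Stage 2: F_2 = 10^(7.20/10) = 5.248, G_2 = 10^(15.7/10) = 37.15
Friis cascade:
  F = 1.507 + (5.248 − 1)/6.823 = 2.129
NF = 10 log₁₀(2.129) = 3.28 dB

3.28 dB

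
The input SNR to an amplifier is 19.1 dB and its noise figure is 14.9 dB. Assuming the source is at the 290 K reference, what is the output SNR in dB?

4.2 dB

By definition F = SNR_in/SNR_out, so in dB: SNR_out = SNR_in − NF
SNR_out = 19.1 − 14.9 = 4.2 dB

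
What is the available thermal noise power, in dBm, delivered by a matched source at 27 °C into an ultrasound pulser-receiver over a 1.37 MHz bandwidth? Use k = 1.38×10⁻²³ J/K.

−112.5 dBm

T = 27 °C + 273.15 = 300.15 K
P_n = kTB = 1.38×10⁻²³ × 300.15 × 1.37×10⁶ = 5.67×10⁻¹⁵ W
In dBm: 10 log₁₀(5.67×10⁻¹⁵ / 10⁻³) = −112.5 dBm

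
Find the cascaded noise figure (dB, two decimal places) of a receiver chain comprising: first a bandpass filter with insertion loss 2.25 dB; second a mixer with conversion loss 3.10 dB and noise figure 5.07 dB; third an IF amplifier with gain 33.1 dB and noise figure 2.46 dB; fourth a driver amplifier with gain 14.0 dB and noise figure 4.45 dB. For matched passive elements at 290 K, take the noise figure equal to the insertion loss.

Convert to linear (a loss of L dB is a gain of −L dB): F_i = 10^(NF_i/10), G_i = 10^(G_i,dB/10)
  Stage 1: F_1 = 10^(2.25/10) = 1.679, G_1 = 10^(−2.25/10) = 0.5957
  Stage 2: F_2 = 10^(5.07/10) = 3.214, G_2 = 10^(−3.10/10) = 0.4898
  Stage 3: F_3 = 10^(2.46/10) = 1.762, G_3 = 10^(33.1/10) = 2042
  Stage 4: F_4 = 10^(4.45/10) = 2.786, G_4 = 10^(14.0/10) = 25.12
Friis cascade:
  F = 1.679 + (3.214 − 1)/0.5957 + (1.762 − 1)/0.2917 + (2.786 − 1)/595.7 = 8.010
NF = 10 log₁₀(8.010) = 9.04 dB

9.04 dB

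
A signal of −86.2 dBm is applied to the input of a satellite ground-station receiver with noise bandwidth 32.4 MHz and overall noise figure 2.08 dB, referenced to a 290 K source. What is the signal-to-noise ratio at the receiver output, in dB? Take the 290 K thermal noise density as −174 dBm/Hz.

Noise floor: N = −174 + 10 log₁₀(B) + NF
10 log₁₀(3.24×10⁷) = 75.11 dB
N = −174 + 75.11 + 2.08 = −96.81 dBm
SNR = P_sig − N = −86.2 − (−96.81) = 10.61 dB → 10.6 dB

10.6 dB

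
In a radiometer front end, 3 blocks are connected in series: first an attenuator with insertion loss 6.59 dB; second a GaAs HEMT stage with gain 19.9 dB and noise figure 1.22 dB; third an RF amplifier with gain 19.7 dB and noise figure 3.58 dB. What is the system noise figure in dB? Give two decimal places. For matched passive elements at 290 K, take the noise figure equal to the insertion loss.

Convert to linear (a loss of L dB is a gain of −L dB): F_i = 10^(NF_i/10), G_i = 10^(G_i,dB/10)
  Stage 1: F_1 = 10^(6.59/10) = 4.560, G_1 = 10^(−6.59/10) = 0.2193
  Stage 2: F_2 = 10^(1.22/10) = 1.324, G_2 = 10^(19.9/10) = 97.72
  Stage 3: F_3 = 10^(3.58/10) = 2.280, G_3 = 10^(19.7/10) = 93.33
Friis cascade:
  F = 4.560 + (1.324 − 1)/0.2193 + (2.280 − 1)/21.43 = 6.099
NF = 10 log₁₀(6.099) = 7.85 dB

7.85 dB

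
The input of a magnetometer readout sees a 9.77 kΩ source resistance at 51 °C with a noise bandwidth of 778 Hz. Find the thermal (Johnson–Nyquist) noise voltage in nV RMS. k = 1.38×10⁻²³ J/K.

T = 51 °C + 273.15 = 324.15 K
V_n = √(4kTRB)
4kTRB = 4 × 1.38×10⁻²³ × 324.15 × 9.77×10³ × 7.78×10² = 1.36×10⁻¹³ V²
V_n = √(1.36×10⁻¹³) = 3.69×10⁻⁷ V = 369 nV

369 nV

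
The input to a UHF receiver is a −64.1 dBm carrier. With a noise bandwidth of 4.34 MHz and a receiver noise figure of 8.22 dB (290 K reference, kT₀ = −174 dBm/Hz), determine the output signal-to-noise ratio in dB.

35.3 dB

Noise floor: N = −174 + 10 log₁₀(B) + NF
10 log₁₀(4.34×10⁶) = 66.37 dB
N = −174 + 66.37 + 8.22 = −99.41 dBm
SNR = P_sig − N = −64.1 − (−99.41) = 35.31 dB → 35.3 dB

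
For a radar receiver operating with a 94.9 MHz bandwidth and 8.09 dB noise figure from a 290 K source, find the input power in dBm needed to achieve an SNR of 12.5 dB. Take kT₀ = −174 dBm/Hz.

Sensitivity = −174 + 10 log₁₀(B) + NF + SNR_min
= −174 + 79.77 + 8.09 + 12.5
= −73.64 dBm → −73.6 dBm

−73.6 dBm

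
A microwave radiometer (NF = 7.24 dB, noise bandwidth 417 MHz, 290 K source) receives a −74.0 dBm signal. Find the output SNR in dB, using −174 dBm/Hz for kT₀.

6.6 dB

Noise floor: N = −174 + 10 log₁₀(B) + NF
10 log₁₀(4.17×10⁸) = 86.2 dB
N = −174 + 86.2 + 7.24 = −80.56 dBm
SNR = P_sig − N = −74.0 − (−80.56) = 6.56 dB → 6.6 dB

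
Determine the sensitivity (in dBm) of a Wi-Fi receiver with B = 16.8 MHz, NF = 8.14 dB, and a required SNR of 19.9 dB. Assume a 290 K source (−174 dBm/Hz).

Sensitivity = −174 + 10 log₁₀(B) + NF + SNR_min
= −174 + 72.25 + 8.14 + 19.9
= −73.71 dBm → −73.7 dBm

−73.7 dBm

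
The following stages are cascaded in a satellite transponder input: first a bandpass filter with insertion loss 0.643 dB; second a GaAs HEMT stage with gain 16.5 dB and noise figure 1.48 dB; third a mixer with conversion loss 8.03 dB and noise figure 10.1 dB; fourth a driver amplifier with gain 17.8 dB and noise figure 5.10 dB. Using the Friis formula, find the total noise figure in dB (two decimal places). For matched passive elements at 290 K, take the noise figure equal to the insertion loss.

3.50 dB

Convert to linear (a loss of L dB is a gain of −L dB): F_i = 10^(NF_i/10), G_i = 10^(G_i,dB/10)
  Stage 1: F_1 = 10^(0.643/10) = 1.160, G_1 = 10^(−0.643/10) = 0.8624
  Stage 2: F_2 = 10^(1.48/10) = 1.406, G_2 = 10^(16.5/10) = 44.67
  Stage 3: F_3 = 10^(10.1/10) = 10.23, G_3 = 10^(−8.03/10) = 0.1574
  Stage 4: F_4 = 10^(5.10/10) = 3.236, G_4 = 10^(17.8/10) = 60.26
Friis cascade:
  F = 1.160 + (1.406 − 1)/0.8624 + (10.23 − 1)/38.52 + (3.236 − 1)/6.063 = 2.239
NF = 10 log₁₀(2.239) = 3.50 dB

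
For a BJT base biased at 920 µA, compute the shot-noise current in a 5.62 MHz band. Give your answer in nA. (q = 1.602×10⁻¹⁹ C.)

I_n = √(2qI·B)
2qI·B = 2 × 1.602×10⁻¹⁹ × 9.20×10⁻⁴ × 5.62×10⁶ = 1.66×10⁻¹⁵ A²
I_n = √(1.66×10⁻¹⁵) = 4.07×10⁻⁸ A = 40.7 nA

40.7 nA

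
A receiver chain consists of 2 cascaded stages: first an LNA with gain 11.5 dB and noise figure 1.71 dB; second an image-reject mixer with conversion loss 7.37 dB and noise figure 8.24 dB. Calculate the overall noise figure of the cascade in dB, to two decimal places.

2.75 dB

Convert to linear (a loss of L dB is a gain of −L dB): F_i = 10^(NF_i/10), G_i = 10^(G_i,dB/10)
  Stage 1: F_1 = 10^(1.71/10) = 1.483, G_1 = 10^(11.5/10) = 14.13
  Stage 2: F_2 = 10^(8.24/10) = 6.668, G_2 = 10^(−7.37/10) = 0.1832
Friis cascade:
  F = 1.483 + (6.668 − 1)/14.13 = 1.884
NF = 10 log₁₀(1.884) = 2.75 dB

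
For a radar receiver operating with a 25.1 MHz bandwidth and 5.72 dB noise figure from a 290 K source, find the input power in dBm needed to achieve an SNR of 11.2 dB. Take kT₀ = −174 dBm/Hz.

Sensitivity = −174 + 10 log₁₀(B) + NF + SNR_min
= −174 + 74 + 5.72 + 11.2
= −83.08 dBm → −83.1 dBm

−83.1 dBm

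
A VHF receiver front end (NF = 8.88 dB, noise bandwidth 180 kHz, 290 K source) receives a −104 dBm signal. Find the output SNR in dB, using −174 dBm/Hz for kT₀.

Noise floor: N = −174 + 10 log₁₀(B) + NF
10 log₁₀(1.80×10⁵) = 52.55 dB
N = −174 + 52.55 + 8.88 = −112.57 dBm
SNR = P_sig − N = −104 − (−112.57) = 8.57 dB → 8.6 dB

8.6 dB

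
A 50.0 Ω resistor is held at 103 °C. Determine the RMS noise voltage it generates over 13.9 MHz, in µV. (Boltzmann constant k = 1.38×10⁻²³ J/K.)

T = 103 °C + 273.15 = 376.15 K
V_n = √(4kTRB)
4kTRB = 4 × 1.38×10⁻²³ × 376.15 × 5.00×10¹ × 1.39×10⁷ = 1.44×10⁻¹¹ V²
V_n = √(1.44×10⁻¹¹) = 3.80×10⁻⁶ V = 3.80 µV

3.80 µV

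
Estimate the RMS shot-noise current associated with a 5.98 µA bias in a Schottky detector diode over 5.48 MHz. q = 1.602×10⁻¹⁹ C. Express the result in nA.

3.24 nA

I_n = √(2qI·B)
2qI·B = 2 × 1.602×10⁻¹⁹ × 5.98×10⁻⁶ × 5.48×10⁶ = 1.05×10⁻¹⁷ A²
I_n = √(1.05×10⁻¹⁷) = 3.24×10⁻⁹ A = 3.24 nA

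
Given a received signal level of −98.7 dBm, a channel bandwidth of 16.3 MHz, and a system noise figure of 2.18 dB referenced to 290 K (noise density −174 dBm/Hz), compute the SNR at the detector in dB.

Noise floor: N = −174 + 10 log₁₀(B) + NF
10 log₁₀(1.63×10⁷) = 72.12 dB
N = −174 + 72.12 + 2.18 = −99.70 dBm
SNR = P_sig − N = −98.7 − (−99.70) = 1.00 dB → 1.0 dB

1.0 dB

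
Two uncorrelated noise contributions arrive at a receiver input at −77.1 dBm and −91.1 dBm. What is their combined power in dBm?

Convert to linear, add, convert back:
P₁ = 1.95×10⁻¹¹ W, P₂ = 7.76×10⁻¹³ W
P_tot = 2.03×10⁻¹¹ W → 10 log₁₀(P_tot / 10⁻³) = −76.9 dBm

−76.9 dBm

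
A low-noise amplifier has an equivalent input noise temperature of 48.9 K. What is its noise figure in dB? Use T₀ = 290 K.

0.677 dB

F = 1 + T_e/T₀ = 1 + 48.9/290 = 1.16862
NF = 10 log₁₀(1.16862) = 0.677 dB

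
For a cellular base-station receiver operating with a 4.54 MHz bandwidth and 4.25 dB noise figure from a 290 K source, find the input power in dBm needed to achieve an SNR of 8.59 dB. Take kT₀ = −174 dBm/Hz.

Sensitivity = −174 + 10 log₁₀(B) + NF + SNR_min
= −174 + 66.57 + 4.25 + 8.59
= −94.59 dBm → −94.6 dBm

−94.6 dBm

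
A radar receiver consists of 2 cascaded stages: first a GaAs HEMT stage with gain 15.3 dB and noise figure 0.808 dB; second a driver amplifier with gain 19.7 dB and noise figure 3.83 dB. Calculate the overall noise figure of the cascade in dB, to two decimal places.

Convert to linear (a loss of L dB is a gain of −L dB): F_i = 10^(NF_i/10), G_i = 10^(G_i,dB/10)
  Stage 1: F_1 = 10^(0.808/10) = 1.204, G_1 = 10^(15.3/10) = 33.88
  Stage 2: F_2 = 10^(3.83/10) = 2.415, G_2 = 10^(19.7/10) = 93.33
Friis cascade:
  F = 1.204 + (2.415 − 1)/33.88 = 1.246
NF = 10 log₁₀(1.246) = 0.96 dB

0.96 dB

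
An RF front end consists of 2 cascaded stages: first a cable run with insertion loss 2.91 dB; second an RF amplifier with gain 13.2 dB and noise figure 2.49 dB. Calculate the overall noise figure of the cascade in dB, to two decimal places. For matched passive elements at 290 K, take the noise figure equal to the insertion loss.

5.40 dB

Convert to linear (a loss of L dB is a gain of −L dB): F_i = 10^(NF_i/10), G_i = 10^(G_i,dB/10)
  Stage 1: F_1 = 10^(2.91/10) = 1.954, G_1 = 10^(−2.91/10) = 0.5117
  Stage 2: F_2 = 10^(2.49/10) = 1.774, G_2 = 10^(13.2/10) = 20.89
Friis cascade:
  F = 1.954 + (1.774 − 1)/0.5117 = 3.467
NF = 10 log₁₀(3.467) = 5.40 dB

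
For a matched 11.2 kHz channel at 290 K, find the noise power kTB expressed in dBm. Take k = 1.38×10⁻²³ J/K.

−133.5 dBm

P_n = kTB = 1.38×10⁻²³ × 290 × 1.12×10⁴ = 4.48×10⁻¹⁷ W
In dBm: 10 log₁₀(4.48×10⁻¹⁷ / 10⁻³) = −133.5 dBm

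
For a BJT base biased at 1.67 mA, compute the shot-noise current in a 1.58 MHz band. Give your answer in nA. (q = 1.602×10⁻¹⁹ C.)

29.1 nA

I_n = √(2qI·B)
2qI·B = 2 × 1.602×10⁻¹⁹ × 1.67×10⁻³ × 1.58×10⁶ = 8.45×10⁻¹⁶ A²
I_n = √(8.45×10⁻¹⁶) = 2.91×10⁻⁸ A = 29.1 nA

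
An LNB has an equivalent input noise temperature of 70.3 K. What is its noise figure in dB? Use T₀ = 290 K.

0.943 dB

F = 1 + T_e/T₀ = 1 + 70.3/290 = 1.24241
NF = 10 log₁₀(1.24241) = 0.943 dB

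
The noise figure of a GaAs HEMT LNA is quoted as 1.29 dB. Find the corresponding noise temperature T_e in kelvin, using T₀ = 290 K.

F = 10^(1.29/10) = 1.34586
T_e = (F − 1)·T₀ = (1.34586 − 1) × 290 = 100 K

100 K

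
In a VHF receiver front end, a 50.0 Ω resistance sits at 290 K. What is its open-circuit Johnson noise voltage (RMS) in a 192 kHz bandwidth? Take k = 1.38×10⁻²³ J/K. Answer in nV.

V_n = √(4kTRB)
4kTRB = 4 × 1.38×10⁻²³ × 290 × 5.00×10¹ × 1.92×10⁵ = 1.54×10⁻¹³ V²
V_n = √(1.54×10⁻¹³) = 3.92×10⁻⁷ V = 392 nV

392 nV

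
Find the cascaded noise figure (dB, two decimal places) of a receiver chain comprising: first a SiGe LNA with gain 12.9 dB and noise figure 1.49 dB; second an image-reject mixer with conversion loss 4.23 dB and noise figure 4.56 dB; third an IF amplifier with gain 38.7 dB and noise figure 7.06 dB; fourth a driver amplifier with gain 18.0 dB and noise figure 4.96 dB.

Convert to linear (a loss of L dB is a gain of −L dB): F_i = 10^(NF_i/10), G_i = 10^(G_i,dB/10)
  Stage 1: F_1 = 10^(1.49/10) = 1.409, G_1 = 10^(12.9/10) = 19.50
  Stage 2: F_2 = 10^(4.56/10) = 2.858, G_2 = 10^(−4.23/10) = 0.3776
  Stage 3: F_3 = 10^(7.06/10) = 5.082, G_3 = 10^(38.7/10) = 7413
  Stage 4: F_4 = 10^(4.96/10) = 3.133, G_4 = 10^(18.0/10) = 63.10
Friis cascade:
  F = 1.409 + (2.858 − 1)/19.50 + (5.082 − 1)/7.362 + (3.133 − 1)/5.458×10⁴ = 2.059
NF = 10 log₁₀(2.059) = 3.14 dB

3.14 dB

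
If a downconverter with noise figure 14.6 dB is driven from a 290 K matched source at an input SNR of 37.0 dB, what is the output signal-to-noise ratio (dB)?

By definition F = SNR_in/SNR_out, so in dB: SNR_out = SNR_in − NF
SNR_out = 37.0 − 14.6 = 22.4 dB

22.4 dB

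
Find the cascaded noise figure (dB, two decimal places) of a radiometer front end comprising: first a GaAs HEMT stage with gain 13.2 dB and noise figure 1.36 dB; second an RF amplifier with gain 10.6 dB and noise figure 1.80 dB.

Convert to linear (a loss of L dB is a gain of −L dB): F_i = 10^(NF_i/10), G_i = 10^(G_i,dB/10)
  Stage 1: F_1 = 10^(1.36/10) = 1.368, G_1 = 10^(13.2/10) = 20.89
  Stage 2: F_2 = 10^(1.80/10) = 1.514, G_2 = 10^(10.6/10) = 11.48
Friis cascade:
  F = 1.368 + (1.514 − 1)/20.89 = 1.392
NF = 10 log₁₀(1.392) = 1.44 dB

1.44 dB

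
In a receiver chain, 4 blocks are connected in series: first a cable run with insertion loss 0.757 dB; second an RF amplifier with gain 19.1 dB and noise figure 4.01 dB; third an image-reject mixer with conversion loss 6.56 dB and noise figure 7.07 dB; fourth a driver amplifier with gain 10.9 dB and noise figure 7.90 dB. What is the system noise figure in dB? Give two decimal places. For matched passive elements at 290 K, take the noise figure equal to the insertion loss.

Convert to linear (a loss of L dB is a gain of −L dB): F_i = 10^(NF_i/10), G_i = 10^(G_i,dB/10)
  Stage 1: F_1 = 10^(0.757/10) = 1.190, G_1 = 10^(−0.757/10) = 0.8400
  Stage 2: F_2 = 10^(4.01/10) = 2.518, G_2 = 10^(19.1/10) = 81.28
  Stage 3: F_3 = 10^(7.07/10) = 5.093, G_3 = 10^(−6.56/10) = 0.2208
  Stage 4: F_4 = 10^(7.90/10) = 6.166, G_4 = 10^(10.9/10) = 12.30
Friis cascade:
  F = 1.190 + (2.518 − 1)/0.8400 + (5.093 − 1)/68.28 + (6.166 − 1)/15.08 = 3.400
NF = 10 log₁₀(3.400) = 5.31 dB

5.31 dB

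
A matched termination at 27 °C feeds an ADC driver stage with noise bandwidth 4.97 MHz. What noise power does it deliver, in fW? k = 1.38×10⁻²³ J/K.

20.6 fW

T = 27 °C + 273.15 = 300.15 K
P_n = kTB = 1.38×10⁻²³ × 300.15 × 4.97×10⁶ = 2.06×10⁻¹⁴ W = 20.6 fW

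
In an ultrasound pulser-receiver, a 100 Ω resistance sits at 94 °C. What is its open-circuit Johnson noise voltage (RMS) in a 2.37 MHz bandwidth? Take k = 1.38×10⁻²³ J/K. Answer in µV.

2.19 µV

T = 94 °C + 273.15 = 367.15 K
V_n = √(4kTRB)
4kTRB = 4 × 1.38×10⁻²³ × 367.15 × 1.00×10² × 2.37×10⁶ = 4.80×10⁻¹² V²
V_n = √(4.80×10⁻¹²) = 2.19×10⁻⁶ V = 2.19 µV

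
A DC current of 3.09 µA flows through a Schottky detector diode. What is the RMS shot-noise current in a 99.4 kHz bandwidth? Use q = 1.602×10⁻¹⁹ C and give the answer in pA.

314 pA

I_n = √(2qI·B)
2qI·B = 2 × 1.602×10⁻¹⁹ × 3.09×10⁻⁶ × 9.94×10⁴ = 9.84×10⁻²⁰ A²
I_n = √(9.84×10⁻²⁰) = 3.14×10⁻¹⁰ A = 314 pA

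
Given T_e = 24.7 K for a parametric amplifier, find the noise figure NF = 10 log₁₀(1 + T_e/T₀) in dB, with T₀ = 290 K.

F = 1 + T_e/T₀ = 1 + 24.7/290 = 1.08517
NF = 10 log₁₀(1.08517) = 0.355 dB

0.355 dB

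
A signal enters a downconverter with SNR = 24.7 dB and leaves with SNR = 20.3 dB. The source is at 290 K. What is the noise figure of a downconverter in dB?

NF (dB) = SNR_in(dB) − SNR_out(dB) when the source is at T₀
NF = 24.7 − 20.3 = 4.4 dB

4.4 dB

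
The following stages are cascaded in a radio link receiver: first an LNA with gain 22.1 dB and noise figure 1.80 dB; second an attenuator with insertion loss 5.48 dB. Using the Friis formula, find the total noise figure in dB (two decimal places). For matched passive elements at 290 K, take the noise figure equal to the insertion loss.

1.84 dB

Convert to linear (a loss of L dB is a gain of −L dB): F_i = 10^(NF_i/10), G_i = 10^(G_i,dB/10)
  Stage 1: F_1 = 10^(1.80/10) = 1.514, G_1 = 10^(22.1/10) = 162.2
  Stage 2: F_2 = 10^(5.48/10) = 3.532, G_2 = 10^(−5.48/10) = 0.2831
Friis cascade:
  F = 1.514 + (3.532 − 1)/162.2 = 1.529
NF = 10 log₁₀(1.529) = 1.84 dB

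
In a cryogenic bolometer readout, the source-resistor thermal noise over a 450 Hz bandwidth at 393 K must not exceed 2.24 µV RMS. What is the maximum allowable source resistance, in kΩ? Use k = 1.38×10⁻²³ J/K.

514 kΩ

Johnson–Nyquist: V_n = √(4kTRB) ⇒ R = V_n² / (4kTB)
4kTB = 4 × 1.38×10⁻²³ × 393 × 4.50×10² = 9.76×10⁻¹⁸
R = (2.24×10⁻⁶)² / 9.76×10⁻¹⁸ = 5.14×10⁵ Ω = 514 kΩ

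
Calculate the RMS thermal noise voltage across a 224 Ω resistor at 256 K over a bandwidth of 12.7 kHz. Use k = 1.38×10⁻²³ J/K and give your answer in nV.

201 nV

V_n = √(4kTRB)
4kTRB = 4 × 1.38×10⁻²³ × 256 × 2.24×10² × 1.27×10⁴ = 4.02×10⁻¹⁴ V²
V_n = √(4.02×10⁻¹⁴) = 2.01×10⁻⁷ V = 201 nV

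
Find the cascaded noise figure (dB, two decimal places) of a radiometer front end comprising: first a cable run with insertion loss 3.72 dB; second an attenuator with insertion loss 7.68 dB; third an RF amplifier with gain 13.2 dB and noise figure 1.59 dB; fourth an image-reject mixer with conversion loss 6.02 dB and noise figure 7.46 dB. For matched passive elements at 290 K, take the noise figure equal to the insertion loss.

Convert to linear (a loss of L dB is a gain of −L dB): F_i = 10^(NF_i/10), G_i = 10^(G_i,dB/10)
  Stage 1: F_1 = 10^(3.72/10) = 2.355, G_1 = 10^(−3.72/10) = 0.4246
  Stage 2: F_2 = 10^(7.68/10) = 5.861, G_2 = 10^(−7.68/10) = 0.1706
  Stage 3: F_3 = 10^(1.59/10) = 1.442, G_3 = 10^(13.2/10) = 20.89
  Stage 4: F_4 = 10^(7.46/10) = 5.572, G_4 = 10^(−6.02/10) = 0.2500
Friis cascade:
  F = 2.355 + (5.861 − 1)/0.4246 + (1.442 − 1)/0.07244 + (5.572 − 1)/1.514 = 22.93
NF = 10 log₁₀(22.93) = 13.60 dB

13.60 dB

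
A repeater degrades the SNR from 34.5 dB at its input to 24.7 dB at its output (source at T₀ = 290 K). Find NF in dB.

9.8 dB

NF (dB) = SNR_in(dB) − SNR_out(dB) when the source is at T₀
NF = 34.5 − 24.7 = 9.8 dB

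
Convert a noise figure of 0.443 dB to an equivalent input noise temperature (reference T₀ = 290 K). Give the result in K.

31.1 K

F = 10^(0.443/10) = 1.10739
T_e = (F − 1)·T₀ = (1.10739 − 1) × 290 = 31.1 K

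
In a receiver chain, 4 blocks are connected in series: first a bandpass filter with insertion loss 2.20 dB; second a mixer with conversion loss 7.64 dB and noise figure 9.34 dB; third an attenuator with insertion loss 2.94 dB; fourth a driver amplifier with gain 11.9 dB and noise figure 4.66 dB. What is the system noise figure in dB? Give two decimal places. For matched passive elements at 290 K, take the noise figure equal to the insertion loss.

Convert to linear (a loss of L dB is a gain of −L dB): F_i = 10^(NF_i/10), G_i = 10^(G_i,dB/10)
  Stage 1: F_1 = 10^(2.20/10) = 1.660, G_1 = 10^(−2.20/10) = 0.6026
  Stage 2: F_2 = 10^(9.34/10) = 8.590, G_2 = 10^(−7.64/10) = 0.1722
  Stage 3: F_3 = 10^(2.94/10) = 1.968, G_3 = 10^(−2.94/10) = 0.5082
  Stage 4: F_4 = 10^(4.66/10) = 2.924, G_4 = 10^(11.9/10) = 15.49
Friis cascade:
  F = 1.660 + (8.590 − 1)/0.6026 + (1.968 − 1)/0.1038 + (2.924 − 1)/0.05272 = 60.08
NF = 10 log₁₀(60.08) = 17.79 dB

17.79 dB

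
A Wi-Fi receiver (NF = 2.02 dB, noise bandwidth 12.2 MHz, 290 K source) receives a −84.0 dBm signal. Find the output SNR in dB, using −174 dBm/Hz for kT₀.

Noise floor: N = −174 + 10 log₁₀(B) + NF
10 log₁₀(1.22×10⁷) = 70.86 dB
N = −174 + 70.86 + 2.02 = −101.12 dBm
SNR = P_sig − N = −84.0 − (−101.12) = 17.12 dB → 17.1 dB

17.1 dB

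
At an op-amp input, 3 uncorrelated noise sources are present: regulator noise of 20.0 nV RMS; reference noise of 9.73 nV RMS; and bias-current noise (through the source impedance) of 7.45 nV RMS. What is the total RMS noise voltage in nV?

23.5 nV

Uncorrelated sources add in power (mean-square): V_tot = √(ΣV_i²)
V_tot = √[(2.00×10⁻⁸)² + (9.73×10⁻⁹)² + (7.45×10⁻⁹)²] = 2.35×10⁻⁸ V = 23.5 nV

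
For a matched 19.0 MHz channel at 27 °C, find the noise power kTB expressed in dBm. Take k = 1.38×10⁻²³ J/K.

T = 27 °C + 273.15 = 300.15 K
P_n = kTB = 1.38×10⁻²³ × 300.15 × 1.90×10⁷ = 7.87×10⁻¹⁴ W
In dBm: 10 log₁₀(7.87×10⁻¹⁴ / 10⁻³) = −101.0 dBm

−101.0 dBm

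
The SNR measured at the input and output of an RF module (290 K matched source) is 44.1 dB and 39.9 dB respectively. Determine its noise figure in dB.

NF (dB) = SNR_in(dB) − SNR_out(dB) when the source is at T₀
NF = 44.1 − 39.9 = 4.2 dB

4.2 dB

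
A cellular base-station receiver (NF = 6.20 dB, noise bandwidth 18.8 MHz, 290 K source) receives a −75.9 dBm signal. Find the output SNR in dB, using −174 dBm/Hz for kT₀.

19.2 dB

Noise floor: N = −174 + 10 log₁₀(B) + NF
10 log₁₀(1.88×10⁷) = 72.74 dB
N = −174 + 72.74 + 6.20 = −95.06 dBm
SNR = P_sig − N = −75.9 − (−95.06) = 19.16 dB → 19.2 dB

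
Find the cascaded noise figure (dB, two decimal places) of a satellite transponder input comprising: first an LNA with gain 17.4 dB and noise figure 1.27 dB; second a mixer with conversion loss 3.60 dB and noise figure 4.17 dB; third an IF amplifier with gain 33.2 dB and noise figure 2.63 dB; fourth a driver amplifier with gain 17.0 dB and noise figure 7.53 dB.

1.47 dB

Convert to linear (a loss of L dB is a gain of −L dB): F_i = 10^(NF_i/10), G_i = 10^(G_i,dB/10)
  Stage 1: F_1 = 10^(1.27/10) = 1.340, G_1 = 10^(17.4/10) = 54.95
  Stage 2: F_2 = 10^(4.17/10) = 2.612, G_2 = 10^(−3.60/10) = 0.4365
  Stage 3: F_3 = 10^(2.63/10) = 1.832, G_3 = 10^(33.2/10) = 2089
  Stage 4: F_4 = 10^(7.53/10) = 5.662, G_4 = 10^(17.0/10) = 50.12
Friis cascade:
  F = 1.340 + (2.612 − 1)/54.95 + (1.832 − 1)/23.99 + (5.662 − 1)/5.012×10⁴ = 1.404
NF = 10 log₁₀(1.404) = 1.47 dB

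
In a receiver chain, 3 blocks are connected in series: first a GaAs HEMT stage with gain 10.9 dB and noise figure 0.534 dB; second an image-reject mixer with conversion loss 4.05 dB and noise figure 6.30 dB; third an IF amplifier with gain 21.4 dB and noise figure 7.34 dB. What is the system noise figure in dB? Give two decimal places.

Convert to linear (a loss of L dB is a gain of −L dB): F_i = 10^(NF_i/10), G_i = 10^(G_i,dB/10)
  Stage 1: F_1 = 10^(0.534/10) = 1.131, G_1 = 10^(10.9/10) = 12.30
  Stage 2: F_2 = 10^(6.30/10) = 4.266, G_2 = 10^(−4.05/10) = 0.3936
  Stage 3: F_3 = 10^(7.34/10) = 5.420, G_3 = 10^(21.4/10) = 138.0
Friis cascade:
  F = 1.131 + (4.266 − 1)/12.30 + (5.420 − 1)/4.842 = 2.309
NF = 10 log₁₀(2.309) = 3.63 dB

3.63 dB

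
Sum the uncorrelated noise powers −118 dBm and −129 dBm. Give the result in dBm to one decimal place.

Convert to linear, add, convert back:
P₁ = 1.58×10⁻¹⁵ W, P₂ = 1.26×10⁻¹⁶ W
P_tot = 1.71×10⁻¹⁵ W → 10 log₁₀(P_tot / 10⁻³) = −117.7 dBm

−117.7 dBm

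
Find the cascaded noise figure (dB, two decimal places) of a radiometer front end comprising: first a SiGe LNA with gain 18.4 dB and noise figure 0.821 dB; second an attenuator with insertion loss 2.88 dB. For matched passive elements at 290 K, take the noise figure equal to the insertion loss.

Convert to linear (a loss of L dB is a gain of −L dB): F_i = 10^(NF_i/10), G_i = 10^(G_i,dB/10)
  Stage 1: F_1 = 10^(0.821/10) = 1.208, G_1 = 10^(18.4/10) = 69.18
  Stage 2: F_2 = 10^(2.88/10) = 1.941, G_2 = 10^(−2.88/10) = 0.5152
Friis cascade:
  F = 1.208 + (1.941 − 1)/69.18 = 1.222
NF = 10 log₁₀(1.222) = 0.87 dB

0.87 dB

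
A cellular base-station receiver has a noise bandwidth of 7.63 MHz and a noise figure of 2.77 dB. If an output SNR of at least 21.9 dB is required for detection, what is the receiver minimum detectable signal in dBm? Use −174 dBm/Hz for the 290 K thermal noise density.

−80.5 dBm

Sensitivity = −174 + 10 log₁₀(B) + NF + SNR_min
= −174 + 68.83 + 2.77 + 21.9
= −80.50 dBm → −80.5 dBm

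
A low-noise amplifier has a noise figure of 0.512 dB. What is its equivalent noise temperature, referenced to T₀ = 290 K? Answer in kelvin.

F = 10^(0.512/10) = 1.12512
T_e = (F − 1)·T₀ = (1.12512 − 1) × 290 = 36.3 K

36.3 K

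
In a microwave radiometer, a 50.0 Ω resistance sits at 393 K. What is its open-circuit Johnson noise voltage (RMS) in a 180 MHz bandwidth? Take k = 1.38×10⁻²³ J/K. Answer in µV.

14.0 µV

V_n = √(4kTRB)
4kTRB = 4 × 1.38×10⁻²³ × 393 × 5.00×10¹ × 1.80×10⁸ = 1.95×10⁻¹⁰ V²
V_n = √(1.95×10⁻¹⁰) = 1.40×10⁻⁵ V = 14.0 µV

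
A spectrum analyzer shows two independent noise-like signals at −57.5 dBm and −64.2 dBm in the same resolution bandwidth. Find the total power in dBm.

−56.7 dBm

Convert to linear, add, convert back:
P₁ = 1.78×10⁻⁹ W, P₂ = 3.80×10⁻¹⁰ W
P_tot = 2.16×10⁻⁹ W → 10 log₁₀(P_tot / 10⁻³) = −56.7 dBm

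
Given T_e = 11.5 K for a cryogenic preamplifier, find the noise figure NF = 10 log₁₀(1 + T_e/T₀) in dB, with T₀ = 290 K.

0.169 dB

F = 1 + T_e/T₀ = 1 + 11.5/290 = 1.03966
NF = 10 log₁₀(1.03966) = 0.169 dB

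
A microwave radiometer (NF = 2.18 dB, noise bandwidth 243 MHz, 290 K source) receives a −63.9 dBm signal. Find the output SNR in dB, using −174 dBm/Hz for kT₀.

Noise floor: N = −174 + 10 log₁₀(B) + NF
10 log₁₀(2.43×10⁸) = 83.86 dB
N = −174 + 83.86 + 2.18 = −87.96 dBm
SNR = P_sig − N = −63.9 − (−87.96) = 24.06 dB → 24.1 dB

24.1 dB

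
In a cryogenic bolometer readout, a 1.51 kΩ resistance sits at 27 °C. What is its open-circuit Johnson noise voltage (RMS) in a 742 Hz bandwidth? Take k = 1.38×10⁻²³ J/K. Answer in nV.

136 nV

T = 27 °C + 273.15 = 300.15 K
V_n = √(4kTRB)
4kTRB = 4 × 1.38×10⁻²³ × 300.15 × 1.51×10³ × 7.42×10² = 1.86×10⁻¹⁴ V²
V_n = √(1.86×10⁻¹⁴) = 1.36×10⁻⁷ V = 136 nV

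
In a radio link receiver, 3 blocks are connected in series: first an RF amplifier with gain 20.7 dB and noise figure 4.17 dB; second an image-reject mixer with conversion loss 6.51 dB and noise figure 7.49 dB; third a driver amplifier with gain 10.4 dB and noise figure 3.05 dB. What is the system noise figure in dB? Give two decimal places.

Convert to linear (a loss of L dB is a gain of −L dB): F_i = 10^(NF_i/10), G_i = 10^(G_i,dB/10)
  Stage 1: F_1 = 10^(4.17/10) = 2.612, G_1 = 10^(20.7/10) = 117.5
  Stage 2: F_2 = 10^(7.49/10) = 5.610, G_2 = 10^(−6.51/10) = 0.2234
  Stage 3: F_3 = 10^(3.05/10) = 2.018, G_3 = 10^(10.4/10) = 10.96
Friis cascade:
  F = 2.612 + (5.610 − 1)/117.5 + (2.018 − 1)/26.24 = 2.690
NF = 10 log₁₀(2.690) = 4.30 dB

4.30 dB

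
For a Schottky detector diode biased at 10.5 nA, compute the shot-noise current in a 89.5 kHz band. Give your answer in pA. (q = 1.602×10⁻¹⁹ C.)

I_n = √(2qI·B)
2qI·B = 2 × 1.602×10⁻¹⁹ × 1.05×10⁻⁸ × 8.95×10⁴ = 3.01×10⁻²² A²
I_n = √(3.01×10⁻²²) = 1.74×10⁻¹¹ A = 17.4 pA

17.4 pA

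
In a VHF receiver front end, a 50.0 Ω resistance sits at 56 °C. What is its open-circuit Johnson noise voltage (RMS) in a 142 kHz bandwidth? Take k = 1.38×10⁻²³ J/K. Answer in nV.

T = 56 °C + 273.15 = 329.15 K
V_n = √(4kTRB)
4kTRB = 4 × 1.38×10⁻²³ × 329.15 × 5.00×10¹ × 1.42×10⁵ = 1.29×10⁻¹³ V²
V_n = √(1.29×10⁻¹³) = 3.59×10⁻⁷ V = 359 nV

359 nV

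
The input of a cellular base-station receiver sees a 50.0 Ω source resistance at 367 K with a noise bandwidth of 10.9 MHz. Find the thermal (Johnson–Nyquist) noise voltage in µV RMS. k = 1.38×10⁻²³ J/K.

V_n = √(4kTRB)
4kTRB = 4 × 1.38×10⁻²³ × 367 × 5.00×10¹ × 1.09×10⁷ = 1.10×10⁻¹¹ V²
V_n = √(1.10×10⁻¹¹) = 3.32×10⁻⁶ V = 3.32 µV

3.32 µV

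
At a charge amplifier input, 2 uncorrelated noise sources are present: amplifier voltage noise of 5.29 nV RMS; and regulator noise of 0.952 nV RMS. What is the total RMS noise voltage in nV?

Uncorrelated sources add in power (mean-square): V_tot = √(ΣV_i²)
V_tot = √[(5.29×10⁻⁹)² + (9.52×10⁻¹⁰)²] = 5.37×10⁻⁹ V = 5.37 nV

5.37 nV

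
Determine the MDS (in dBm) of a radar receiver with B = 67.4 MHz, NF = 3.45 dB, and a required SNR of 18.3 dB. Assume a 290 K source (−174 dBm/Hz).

Sensitivity = −174 + 10 log₁₀(B) + NF + SNR_min
= −174 + 78.29 + 3.45 + 18.3
= −73.96 dBm → −74.0 dBm

−74.0 dBm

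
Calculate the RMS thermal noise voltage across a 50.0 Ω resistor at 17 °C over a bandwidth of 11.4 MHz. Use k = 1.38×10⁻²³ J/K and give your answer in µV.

3.02 µV

T = 17 °C + 273.15 = 290.15 K
V_n = √(4kTRB)
4kTRB = 4 × 1.38×10⁻²³ × 290.15 × 5.00×10¹ × 1.14×10⁷ = 9.13×10⁻¹² V²
V_n = √(9.13×10⁻¹²) = 3.02×10⁻⁶ V = 3.02 µV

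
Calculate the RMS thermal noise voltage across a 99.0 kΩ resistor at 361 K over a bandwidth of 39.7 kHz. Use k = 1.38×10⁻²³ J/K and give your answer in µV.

8.85 µV

V_n = √(4kTRB)
4kTRB = 4 × 1.38×10⁻²³ × 361 × 9.90×10⁴ × 3.97×10⁴ = 7.83×10⁻¹¹ V²
V_n = √(7.83×10⁻¹¹) = 8.85×10⁻⁶ V = 8.85 µV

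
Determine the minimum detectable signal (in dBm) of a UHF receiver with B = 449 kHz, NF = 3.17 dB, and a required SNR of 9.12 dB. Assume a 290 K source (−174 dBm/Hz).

−105.2 dBm

Sensitivity = −174 + 10 log₁₀(B) + NF + SNR_min
= −174 + 56.52 + 3.17 + 9.12
= −105.19 dBm → −105.2 dBm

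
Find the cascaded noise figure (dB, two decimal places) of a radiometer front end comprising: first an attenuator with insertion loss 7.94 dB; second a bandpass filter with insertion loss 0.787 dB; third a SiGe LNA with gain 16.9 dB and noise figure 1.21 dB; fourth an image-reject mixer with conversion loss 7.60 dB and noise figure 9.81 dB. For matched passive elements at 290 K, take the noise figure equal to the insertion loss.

10.48 dB

Convert to linear (a loss of L dB is a gain of −L dB): F_i = 10^(NF_i/10), G_i = 10^(G_i,dB/10)
  Stage 1: F_1 = 10^(7.94/10) = 6.223, G_1 = 10^(−7.94/10) = 0.1607
  Stage 2: F_2 = 10^(0.787/10) = 1.199, G_2 = 10^(−0.787/10) = 0.8343
  Stage 3: F_3 = 10^(1.21/10) = 1.321, G_3 = 10^(16.9/10) = 48.98
  Stage 4: F_4 = 10^(9.81/10) = 9.572, G_4 = 10^(−7.60/10) = 0.1738
Friis cascade:
  F = 6.223 + (1.199 − 1)/0.1607 + (1.321 − 1)/0.1341 + (9.572 − 1)/6.566 = 11.16
NF = 10 log₁₀(11.16) = 10.48 dB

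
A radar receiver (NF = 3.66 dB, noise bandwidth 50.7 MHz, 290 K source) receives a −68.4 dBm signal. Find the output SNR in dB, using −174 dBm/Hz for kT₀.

Noise floor: N = −174 + 10 log₁₀(B) + NF
10 log₁₀(5.07×10⁷) = 77.05 dB
N = −174 + 77.05 + 3.66 = −93.29 dBm
SNR = P_sig − N = −68.4 − (−93.29) = 24.89 dB → 24.9 dB

24.9 dB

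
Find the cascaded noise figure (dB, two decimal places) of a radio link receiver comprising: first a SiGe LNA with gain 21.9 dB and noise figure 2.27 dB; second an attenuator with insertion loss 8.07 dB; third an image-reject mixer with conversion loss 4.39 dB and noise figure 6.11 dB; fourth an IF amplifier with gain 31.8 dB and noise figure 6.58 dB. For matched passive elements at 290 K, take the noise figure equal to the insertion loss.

Convert to linear (a loss of L dB is a gain of −L dB): F_i = 10^(NF_i/10), G_i = 10^(G_i,dB/10)
  Stage 1: F_1 = 10^(2.27/10) = 1.687, G_1 = 10^(21.9/10) = 154.9
  Stage 2: F_2 = 10^(8.07/10) = 6.412, G_2 = 10^(−8.07/10) = 0.1560
  Stage 3: F_3 = 10^(6.11/10) = 4.083, G_3 = 10^(−4.39/10) = 0.3639
  Stage 4: F_4 = 10^(6.58/10) = 4.550, G_4 = 10^(31.8/10) = 1514
Friis cascade:
  F = 1.687 + (6.412 − 1)/154.9 + (4.083 − 1)/24.15 + (4.550 − 1)/8.790 = 2.253
NF = 10 log₁₀(2.253) = 3.53 dB

3.53 dB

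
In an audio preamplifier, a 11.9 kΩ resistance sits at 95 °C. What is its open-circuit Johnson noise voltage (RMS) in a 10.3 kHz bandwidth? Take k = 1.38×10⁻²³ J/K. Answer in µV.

T = 95 °C + 273.15 = 368.15 K
V_n = √(4kTRB)
4kTRB = 4 × 1.38×10⁻²³ × 368.15 × 1.19×10⁴ × 1.03×10⁴ = 2.49×10⁻¹² V²
V_n = √(2.49×10⁻¹²) = 1.58×10⁻⁶ V = 1.58 µV

1.58 µV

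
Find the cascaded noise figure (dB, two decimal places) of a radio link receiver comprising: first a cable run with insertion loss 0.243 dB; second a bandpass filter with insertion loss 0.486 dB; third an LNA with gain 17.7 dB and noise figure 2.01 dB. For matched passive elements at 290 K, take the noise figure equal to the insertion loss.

Convert to linear (a loss of L dB is a gain of −L dB): F_i = 10^(NF_i/10), G_i = 10^(G_i,dB/10)
  Stage 1: F_1 = 10^(0.243/10) = 1.058, G_1 = 10^(−0.243/10) = 0.9456
  Stage 2: F_2 = 10^(0.486/10) = 1.118, G_2 = 10^(−0.486/10) = 0.8941
  Stage 3: F_3 = 10^(2.01/10) = 1.589, G_3 = 10^(17.7/10) = 58.88
Friis cascade:
  F = 1.058 + (1.118 − 1)/0.9456 + (1.589 − 1)/0.8455 = 1.879
NF = 10 log₁₀(1.879) = 2.74 dB

2.74 dB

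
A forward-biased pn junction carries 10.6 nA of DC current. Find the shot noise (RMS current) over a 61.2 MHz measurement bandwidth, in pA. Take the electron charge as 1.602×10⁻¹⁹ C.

I_n = √(2qI·B)
2qI·B = 2 × 1.602×10⁻¹⁹ × 1.06×10⁻⁸ × 6.12×10⁷ = 2.08×10⁻¹⁹ A²
I_n = √(2.08×10⁻¹⁹) = 4.56×10⁻¹⁰ A = 456 pA

456 pA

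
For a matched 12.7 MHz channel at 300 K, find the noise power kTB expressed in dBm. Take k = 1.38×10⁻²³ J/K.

P_n = kTB = 1.38×10⁻²³ × 300 × 1.27×10⁷ = 5.26×10⁻¹⁴ W
In dBm: 10 log₁₀(5.26×10⁻¹⁴ / 10⁻³) = −102.8 dBm

−102.8 dBm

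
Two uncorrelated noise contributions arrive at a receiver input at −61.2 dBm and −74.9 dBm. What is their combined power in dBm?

−61.0 dBm

Convert to linear, add, convert back:
P₁ = 7.59×10⁻¹⁰ W, P₂ = 3.24×10⁻¹¹ W
P_tot = 7.91×10⁻¹⁰ W → 10 log₁₀(P_tot / 10⁻³) = −61.0 dBm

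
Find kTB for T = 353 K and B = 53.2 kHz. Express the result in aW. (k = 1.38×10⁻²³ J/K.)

P_n = kTB = 1.38×10⁻²³ × 353 × 5.32×10⁴ = 2.59×10⁻¹⁶ W = 259 aW

259 aW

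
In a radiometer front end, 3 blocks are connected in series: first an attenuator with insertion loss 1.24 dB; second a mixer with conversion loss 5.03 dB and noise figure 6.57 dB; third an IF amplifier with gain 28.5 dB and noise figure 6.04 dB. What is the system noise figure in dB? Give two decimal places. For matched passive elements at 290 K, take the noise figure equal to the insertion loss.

Convert to linear (a loss of L dB is a gain of −L dB): F_i = 10^(NF_i/10), G_i = 10^(G_i,dB/10)
  Stage 1: F_1 = 10^(1.24/10) = 1.330, G_1 = 10^(−1.24/10) = 0.7516
  Stage 2: F_2 = 10^(6.57/10) = 4.539, G_2 = 10^(−5.03/10) = 0.3141
  Stage 3: F_3 = 10^(6.04/10) = 4.018, G_3 = 10^(28.5/10) = 707.9
Friis cascade:
  F = 1.330 + (4.539 − 1)/0.7516 + (4.018 − 1)/0.2360 = 18.82
NF = 10 log₁₀(18.82) = 12.75 dB

12.75 dB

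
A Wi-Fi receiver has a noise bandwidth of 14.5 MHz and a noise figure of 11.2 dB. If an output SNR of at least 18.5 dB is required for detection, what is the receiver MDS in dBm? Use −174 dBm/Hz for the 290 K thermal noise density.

−72.7 dBm

Sensitivity = −174 + 10 log₁₀(B) + NF + SNR_min
= −174 + 71.61 + 11.2 + 18.5
= −72.69 dBm → −72.7 dBm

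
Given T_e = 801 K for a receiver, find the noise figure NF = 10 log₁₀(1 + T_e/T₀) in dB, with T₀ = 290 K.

F = 1 + T_e/T₀ = 1 + 801/290 = 3.76207
NF = 10 log₁₀(3.76207) = 5.75 dB

5.75 dB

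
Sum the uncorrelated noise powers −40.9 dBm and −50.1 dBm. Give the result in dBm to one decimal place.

−40.4 dBm

Convert to linear, add, convert back:
P₁ = 8.13×10⁻⁸ W, P₂ = 9.77×10⁻⁹ W
P_tot = 9.11×10⁻⁸ W → 10 log₁₀(P_tot / 10⁻³) = −40.4 dBm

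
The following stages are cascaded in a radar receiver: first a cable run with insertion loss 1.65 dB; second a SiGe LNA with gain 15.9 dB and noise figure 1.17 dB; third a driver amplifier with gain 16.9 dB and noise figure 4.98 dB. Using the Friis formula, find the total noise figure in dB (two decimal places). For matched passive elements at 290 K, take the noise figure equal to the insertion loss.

Convert to linear (a loss of L dB is a gain of −L dB): F_i = 10^(NF_i/10), G_i = 10^(G_i,dB/10)
  Stage 1: F_1 = 10^(1.65/10) = 1.462, G_1 = 10^(−1.65/10) = 0.6839
  Stage 2: F_2 = 10^(1.17/10) = 1.309, G_2 = 10^(15.9/10) = 38.90
  Stage 3: F_3 = 10^(4.98/10) = 3.148, G_3 = 10^(16.9/10) = 48.98
Friis cascade:
  F = 1.462 + (1.309 − 1)/0.6839 + (3.148 − 1)/26.61 = 1.995
NF = 10 log₁₀(1.995) = 3.00 dB

3.00 dB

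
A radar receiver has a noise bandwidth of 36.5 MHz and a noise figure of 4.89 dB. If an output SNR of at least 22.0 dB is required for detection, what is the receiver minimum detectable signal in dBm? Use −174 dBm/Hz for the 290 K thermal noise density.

−71.5 dBm

Sensitivity = −174 + 10 log₁₀(B) + NF + SNR_min
= −174 + 75.62 + 4.89 + 22.0
= −71.49 dBm → −71.5 dBm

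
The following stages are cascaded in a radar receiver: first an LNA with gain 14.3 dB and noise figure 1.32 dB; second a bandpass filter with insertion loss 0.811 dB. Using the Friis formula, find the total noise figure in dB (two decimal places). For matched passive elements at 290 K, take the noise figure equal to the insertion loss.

1.34 dB

Convert to linear (a loss of L dB is a gain of −L dB): F_i = 10^(NF_i/10), G_i = 10^(G_i,dB/10)
  Stage 1: F_1 = 10^(1.32/10) = 1.355, G_1 = 10^(14.3/10) = 26.92
  Stage 2: F_2 = 10^(0.811/10) = 1.205, G_2 = 10^(−0.811/10) = 0.8297
Friis cascade:
  F = 1.355 + (1.205 − 1)/26.92 = 1.363
NF = 10 log₁₀(1.363) = 1.34 dB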